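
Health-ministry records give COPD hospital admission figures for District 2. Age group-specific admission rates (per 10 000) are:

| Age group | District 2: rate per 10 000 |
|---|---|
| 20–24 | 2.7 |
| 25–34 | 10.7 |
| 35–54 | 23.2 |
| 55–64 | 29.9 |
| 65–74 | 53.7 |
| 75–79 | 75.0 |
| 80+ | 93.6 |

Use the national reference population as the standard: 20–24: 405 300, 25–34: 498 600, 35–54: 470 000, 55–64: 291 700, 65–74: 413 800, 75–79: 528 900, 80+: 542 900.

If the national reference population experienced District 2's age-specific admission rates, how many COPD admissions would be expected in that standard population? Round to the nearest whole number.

Expected COPD admissions = Σ (standard pop × age-specific rate ÷ 10 000)
= 405 300×2.7/10 000 + 498 600×10.7/10 000 + 470 000×23.2/10 000 + 291 700×29.9/10 000 + 413 800×53.7/10 000 + 528 900×75.0/10 000 + 542 900×93.6/10 000
= 109.43 + 533.50 + 1090.40 + 872.18 + 2222.11 + 3966.75 + 5081.54 = 13875.92.

13876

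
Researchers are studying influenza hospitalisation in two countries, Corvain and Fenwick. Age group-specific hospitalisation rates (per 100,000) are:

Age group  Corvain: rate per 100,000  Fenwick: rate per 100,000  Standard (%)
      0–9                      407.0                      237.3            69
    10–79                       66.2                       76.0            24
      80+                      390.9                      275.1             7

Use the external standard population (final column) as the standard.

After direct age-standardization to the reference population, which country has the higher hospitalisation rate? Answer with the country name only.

Standard weights: 0.69, 0.24, 0.07.
Corvain: 0.6900×407.0 + 0.2400×66.2 + 0.0700×390.9 = 324.0810 per 100,000.
Fenwick: 0.6900×237.3 + 0.2400×76.0 + 0.0700×275.1 = 201.2340 per 100,000.

Corvain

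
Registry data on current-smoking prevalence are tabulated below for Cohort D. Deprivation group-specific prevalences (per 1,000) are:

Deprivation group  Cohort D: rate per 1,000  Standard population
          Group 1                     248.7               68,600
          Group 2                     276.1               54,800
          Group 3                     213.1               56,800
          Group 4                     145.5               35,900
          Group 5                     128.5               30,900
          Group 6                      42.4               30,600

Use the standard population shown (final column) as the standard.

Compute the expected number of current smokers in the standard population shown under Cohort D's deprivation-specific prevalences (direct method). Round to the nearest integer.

54787

Expected current smokers = Σ (standard pop × deprivation-specific rate ÷ 1,000)
= 68,600×248.7/1,000 + 54,800×276.1/1,000 + 56,800×213.1/1,000 + 35,900×145.5/1,000 + 30,900×128.5/1,000 + 30,600×42.4/1,000
= 17060.82 + 15130.28 + 12104.08 + 5223.45 + 3970.65 + 1297.44 = 54786.72.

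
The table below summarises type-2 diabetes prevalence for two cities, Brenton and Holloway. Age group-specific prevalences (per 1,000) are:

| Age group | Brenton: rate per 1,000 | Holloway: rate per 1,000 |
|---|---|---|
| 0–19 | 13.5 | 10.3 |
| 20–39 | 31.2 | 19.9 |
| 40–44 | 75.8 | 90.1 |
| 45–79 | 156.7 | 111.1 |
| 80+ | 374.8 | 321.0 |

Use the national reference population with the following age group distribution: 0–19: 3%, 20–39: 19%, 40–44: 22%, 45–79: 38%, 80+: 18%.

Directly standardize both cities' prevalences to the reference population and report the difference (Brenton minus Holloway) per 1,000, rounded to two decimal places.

Standard weights: 0.03, 0.19, 0.22, 0.38, 0.18.
Brenton: 0.0300×13.5 + 0.1900×31.2 + 0.2200×75.8 + 0.3800×156.7 + 0.1800×374.8 = 150.0190 per 1,000.
Holloway: 0.0300×10.3 + 0.1900×19.9 + 0.2200×90.1 + 0.3800×111.1 + 0.1800×321.0 = 123.9100 per 1,000.
Difference = 150.0190 − 123.9100 = 26.1090.

26.11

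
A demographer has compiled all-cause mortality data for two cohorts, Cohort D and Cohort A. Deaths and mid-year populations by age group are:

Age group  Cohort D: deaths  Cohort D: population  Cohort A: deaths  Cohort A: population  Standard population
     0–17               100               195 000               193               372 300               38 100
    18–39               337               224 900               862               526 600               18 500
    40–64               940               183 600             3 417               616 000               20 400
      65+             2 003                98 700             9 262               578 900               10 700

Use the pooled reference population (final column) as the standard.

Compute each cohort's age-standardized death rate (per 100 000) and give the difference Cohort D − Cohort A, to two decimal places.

Age-specific rates per 100 000 for Cohort D: 51.28, 149.84, 511.98, 2029.38.
For Cohort A: 51.84, 163.69, 554.71, 1599.93.
Standard total = 87 700; weights = 0.4344, 0.2109, 0.2326, 0.1220.
Cohort D: 0.4344×51.28 + 0.2109×149.84 + 0.2326×511.98 + 0.1220×2029.38 = 420.5792 per 100 000.
Cohort A: 0.4344×51.84 + 0.2109×163.69 + 0.2326×554.71 + 0.1220×1599.93 = 381.2850 per 100 000.
Difference = 420.5792 − 381.2850 = 39.2942.

39.29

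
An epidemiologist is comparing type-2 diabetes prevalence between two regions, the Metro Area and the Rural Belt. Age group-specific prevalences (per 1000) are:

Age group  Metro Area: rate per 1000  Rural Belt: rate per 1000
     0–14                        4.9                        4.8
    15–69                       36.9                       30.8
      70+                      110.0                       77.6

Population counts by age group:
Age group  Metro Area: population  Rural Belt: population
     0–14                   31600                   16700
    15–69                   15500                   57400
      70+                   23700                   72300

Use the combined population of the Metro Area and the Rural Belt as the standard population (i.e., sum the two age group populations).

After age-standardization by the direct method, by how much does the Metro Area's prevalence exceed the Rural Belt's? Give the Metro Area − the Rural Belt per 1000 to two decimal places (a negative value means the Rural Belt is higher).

Combined standard total = 217200; weights = 0.2224, 0.3356, 0.4420.
The Metro Area: 0.2224×4.9 + 0.3356×36.9 + 0.4420×110.0 = 62.0934 per 1000.
The Rural Belt: 0.2224×4.8 + 0.3356×30.8 + 0.4420×77.6 = 45.7033 per 1000.
Difference = 62.0934 − 45.7033 = 16.3901.

16.39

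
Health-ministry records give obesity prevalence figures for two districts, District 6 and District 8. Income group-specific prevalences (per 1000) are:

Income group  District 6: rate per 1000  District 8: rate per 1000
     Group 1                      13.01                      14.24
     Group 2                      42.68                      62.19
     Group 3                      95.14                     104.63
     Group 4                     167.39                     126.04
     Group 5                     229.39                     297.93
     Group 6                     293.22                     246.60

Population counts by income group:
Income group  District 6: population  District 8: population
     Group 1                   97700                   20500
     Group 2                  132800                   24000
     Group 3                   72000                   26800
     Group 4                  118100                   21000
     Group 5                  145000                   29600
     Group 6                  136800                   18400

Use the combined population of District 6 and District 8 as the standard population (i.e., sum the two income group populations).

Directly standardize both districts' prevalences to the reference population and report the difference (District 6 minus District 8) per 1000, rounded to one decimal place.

Combined standard total = 842700; weights = 0.1403, 0.1861, 0.1172, 0.1651, 0.2072, 0.1842.
District 6: 0.1403×13.01 + 0.1861×42.68 + 0.1172×95.14 + 0.1651×167.39 + 0.2072×229.39 + 0.1842×293.22 = 150.0807 per 1000.
District 8: 0.1403×14.24 + 0.1861×62.19 + 0.1172×104.63 + 0.1651×126.04 + 0.2072×297.93 + 0.1842×246.60 = 153.7855 per 1000.
Difference = 150.0807 − 153.7855 = -3.7048.

-3.7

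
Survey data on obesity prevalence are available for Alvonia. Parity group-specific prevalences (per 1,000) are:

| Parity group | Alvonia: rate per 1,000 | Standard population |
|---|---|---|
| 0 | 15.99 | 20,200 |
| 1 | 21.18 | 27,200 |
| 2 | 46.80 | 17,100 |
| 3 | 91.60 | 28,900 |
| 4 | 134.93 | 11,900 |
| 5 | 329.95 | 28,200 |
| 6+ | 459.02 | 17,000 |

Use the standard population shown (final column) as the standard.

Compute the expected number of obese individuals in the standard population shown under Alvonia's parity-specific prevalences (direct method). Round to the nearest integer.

Expected obese individuals = Σ (standard pop × parity-specific rate ÷ 1,000)
= 20,200×15.99/1,000 + 27,200×21.18/1,000 + 17,100×46.80/1,000 + 28,900×91.60/1,000 + 11,900×134.93/1,000 + 28,200×329.95/1,000 + 17,000×459.02/1,000
= 323.00 + 576.10 + 800.28 + 2647.24 + 1605.67 + 9304.59 + 7803.34 = 23060.21.

23060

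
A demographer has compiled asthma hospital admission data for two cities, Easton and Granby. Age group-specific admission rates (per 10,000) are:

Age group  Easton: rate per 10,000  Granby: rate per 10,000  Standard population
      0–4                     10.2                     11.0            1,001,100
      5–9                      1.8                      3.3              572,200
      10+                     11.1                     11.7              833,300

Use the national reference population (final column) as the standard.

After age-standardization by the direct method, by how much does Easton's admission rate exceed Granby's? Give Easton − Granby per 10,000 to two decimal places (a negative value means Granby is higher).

-0.90

Standard total = 2,406,600; weights = 0.4160, 0.2378, 0.3463.
Easton: 0.4160×10.2 + 0.2378×1.8 + 0.3463×11.1 = 8.5144 per 10,000.
Granby: 0.4160×11.0 + 0.2378×3.3 + 0.3463×11.7 = 9.4116 per 10,000.
Difference = 8.5144 − 9.4116 = -0.8972.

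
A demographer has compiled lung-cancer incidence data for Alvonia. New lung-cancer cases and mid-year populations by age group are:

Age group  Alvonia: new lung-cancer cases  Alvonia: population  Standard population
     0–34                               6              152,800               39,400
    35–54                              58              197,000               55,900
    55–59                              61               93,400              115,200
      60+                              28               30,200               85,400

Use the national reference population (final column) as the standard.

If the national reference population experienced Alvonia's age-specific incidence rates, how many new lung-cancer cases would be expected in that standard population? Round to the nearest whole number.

172

Age-specific rates per 100,000 for Alvonia: 3.93, 29.44, 65.31, 92.72.
Expected new lung-cancer cases = Σ (standard pop × age-specific rate ÷ 100,000)
= 39,400×3.93/100,000 + 55,900×29.44/100,000 + 115,200×65.31/100,000 + 85,400×92.72/100,000
= 1.55 + 16.46 + 75.24 + 79.18 = 172.42.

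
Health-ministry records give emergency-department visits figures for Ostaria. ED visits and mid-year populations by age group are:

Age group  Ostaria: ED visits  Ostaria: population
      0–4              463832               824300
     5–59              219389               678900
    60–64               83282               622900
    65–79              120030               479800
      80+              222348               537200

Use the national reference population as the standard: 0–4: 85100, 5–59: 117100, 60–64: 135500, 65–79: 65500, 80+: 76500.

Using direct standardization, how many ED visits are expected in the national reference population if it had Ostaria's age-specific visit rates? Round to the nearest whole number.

Age-specific rates per 1000 for Ostaria: 562.698, 323.154, 133.700, 250.167, 413.902.
Expected ED visits = Σ (standard pop × age-specific rate ÷ 1000)
= 85100×562.698/1000 + 117100×323.154/1000 + 135500×133.700/1000 + 65500×250.167/1000 + 76500×413.902/1000
= 47885.60 + 37841.29 + 18116.41 + 16385.92 + 31663.48 = 151892.70.

151893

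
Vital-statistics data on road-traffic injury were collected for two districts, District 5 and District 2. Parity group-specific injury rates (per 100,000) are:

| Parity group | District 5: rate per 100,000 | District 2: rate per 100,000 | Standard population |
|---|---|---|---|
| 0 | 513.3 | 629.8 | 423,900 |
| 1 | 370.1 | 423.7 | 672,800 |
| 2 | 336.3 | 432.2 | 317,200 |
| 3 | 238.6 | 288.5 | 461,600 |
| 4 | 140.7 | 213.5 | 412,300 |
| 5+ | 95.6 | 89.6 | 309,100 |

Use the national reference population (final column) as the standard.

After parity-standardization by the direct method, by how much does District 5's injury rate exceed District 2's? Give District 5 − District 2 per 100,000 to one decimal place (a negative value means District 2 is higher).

-64.3

Standard total = 2,596,900; weights = 0.1632, 0.2591, 0.1221, 0.1778, 0.1588, 0.1190.
District 5: 0.1632×513.3 + 0.2591×370.1 + 0.1221×336.3 + 0.1778×238.6 + 0.1588×140.7 + 0.1190×95.6 = 296.8785 per 100,000.
District 2: 0.1632×629.8 + 0.2591×423.7 + 0.1221×432.2 + 0.1778×288.5 + 0.1588×213.5 + 0.1190×89.6 = 361.2093 per 100,000.
Difference = 296.8785 − 361.2093 = -64.3308.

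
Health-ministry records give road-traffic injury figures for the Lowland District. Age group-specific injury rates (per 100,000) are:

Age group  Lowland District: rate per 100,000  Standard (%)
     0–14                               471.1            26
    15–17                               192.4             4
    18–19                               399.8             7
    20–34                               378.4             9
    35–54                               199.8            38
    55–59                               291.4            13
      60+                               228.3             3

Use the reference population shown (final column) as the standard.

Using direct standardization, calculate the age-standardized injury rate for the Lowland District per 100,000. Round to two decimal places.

Standard weights: 0.26, 0.04, 0.07, 0.09, 0.38, 0.13, 0.03.
Standardized rate: 0.2600×471.1 + 0.0400×192.4 + 0.0700×399.8 + 0.0900×378.4 + 0.3800×199.8 + 0.1300×291.4 + 0.0300×228.3 = 312.8790 per 100,000.

312.88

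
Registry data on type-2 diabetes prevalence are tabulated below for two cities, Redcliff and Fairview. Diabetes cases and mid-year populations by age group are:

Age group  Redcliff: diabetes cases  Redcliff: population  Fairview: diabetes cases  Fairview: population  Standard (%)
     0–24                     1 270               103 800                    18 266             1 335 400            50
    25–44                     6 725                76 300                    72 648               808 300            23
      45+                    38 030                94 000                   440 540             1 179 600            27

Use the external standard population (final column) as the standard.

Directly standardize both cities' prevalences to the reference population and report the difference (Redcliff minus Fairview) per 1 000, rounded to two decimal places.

7.28

Age-specific rates per 1 000 for Redcliff: 12.235, 88.139, 404.574.
For Fairview: 13.678, 89.878, 373.466.
Standard weights: 0.50, 0.23, 0.27.
Redcliff: 0.5000×12.235 + 0.2300×88.139 + 0.2700×404.574 = 135.6246 per 1 000.
Fairview: 0.5000×13.678 + 0.2300×89.878 + 0.2700×373.466 = 128.3467 per 1 000.
Difference = 135.6246 − 128.3467 = 7.2779.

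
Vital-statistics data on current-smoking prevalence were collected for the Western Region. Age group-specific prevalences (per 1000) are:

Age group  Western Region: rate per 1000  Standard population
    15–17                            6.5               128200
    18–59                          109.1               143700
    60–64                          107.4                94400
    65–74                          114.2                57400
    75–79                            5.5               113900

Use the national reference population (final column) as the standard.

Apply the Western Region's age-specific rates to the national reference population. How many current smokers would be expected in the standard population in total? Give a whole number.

33831

Expected current smokers = Σ (standard pop × age-specific rate ÷ 1000)
= 128200×6.5/1000 + 143700×109.1/1000 + 94400×107.4/1000 + 57400×114.2/1000 + 113900×5.5/1000
= 833.30 + 15677.67 + 10138.56 + 6555.08 + 626.45 = 33831.06.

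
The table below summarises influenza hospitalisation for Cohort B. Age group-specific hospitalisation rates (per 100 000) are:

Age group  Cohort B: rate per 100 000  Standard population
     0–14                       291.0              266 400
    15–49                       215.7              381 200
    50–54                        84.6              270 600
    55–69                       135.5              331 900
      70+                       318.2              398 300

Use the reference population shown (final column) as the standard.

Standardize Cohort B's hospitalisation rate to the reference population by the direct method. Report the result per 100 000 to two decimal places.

214.97

Standard total = 1 648 400; weights = 0.1616, 0.2313, 0.1642, 0.2013, 0.2416.
Standardized rate: 0.1616×291.0 + 0.2313×215.7 + 0.1642×84.6 + 0.2013×135.5 + 0.2416×318.2 = 214.9669 per 100 000.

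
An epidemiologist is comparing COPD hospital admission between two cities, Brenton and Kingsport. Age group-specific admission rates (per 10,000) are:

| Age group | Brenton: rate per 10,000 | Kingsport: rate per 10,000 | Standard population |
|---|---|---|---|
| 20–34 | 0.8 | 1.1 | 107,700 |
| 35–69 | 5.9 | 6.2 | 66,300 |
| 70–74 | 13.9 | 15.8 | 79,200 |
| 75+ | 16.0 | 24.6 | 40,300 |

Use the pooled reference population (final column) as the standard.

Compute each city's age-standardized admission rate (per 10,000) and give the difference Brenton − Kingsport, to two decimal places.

-1.87

Standard total = 293,500; weights = 0.3670, 0.2259, 0.2698, 0.1373.
Brenton: 0.3670×0.8 + 0.2259×5.9 + 0.2698×13.9 + 0.1373×16.0 = 7.5741 per 10,000.
Kingsport: 0.3670×1.1 + 0.2259×6.2 + 0.2698×15.8 + 0.1373×24.6 = 9.4456 per 10,000.
Difference = 7.5741 − 9.4456 = -1.8714.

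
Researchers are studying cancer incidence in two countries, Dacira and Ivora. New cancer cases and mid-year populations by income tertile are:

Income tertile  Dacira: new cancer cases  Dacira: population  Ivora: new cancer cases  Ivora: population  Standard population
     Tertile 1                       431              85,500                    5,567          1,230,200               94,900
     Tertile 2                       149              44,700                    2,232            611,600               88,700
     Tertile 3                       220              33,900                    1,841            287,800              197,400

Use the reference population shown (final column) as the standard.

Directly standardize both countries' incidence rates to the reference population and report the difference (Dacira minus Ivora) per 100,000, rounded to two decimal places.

10.30

Income-specific rates per 100,000 for Dacira: 504.09, 333.33, 648.97.
For Ivora: 452.53, 364.94, 639.68.
Standard total = 381,000; weights = 0.2491, 0.2328, 0.5181.
Dacira: 0.2491×504.09 + 0.2328×333.33 + 0.5181×648.97 = 539.3998 per 100,000.
Ivora: 0.2491×452.53 + 0.2328×364.94 + 0.5181×639.68 = 529.1034 per 100,000.
Difference = 539.3998 − 529.1034 = 10.2965.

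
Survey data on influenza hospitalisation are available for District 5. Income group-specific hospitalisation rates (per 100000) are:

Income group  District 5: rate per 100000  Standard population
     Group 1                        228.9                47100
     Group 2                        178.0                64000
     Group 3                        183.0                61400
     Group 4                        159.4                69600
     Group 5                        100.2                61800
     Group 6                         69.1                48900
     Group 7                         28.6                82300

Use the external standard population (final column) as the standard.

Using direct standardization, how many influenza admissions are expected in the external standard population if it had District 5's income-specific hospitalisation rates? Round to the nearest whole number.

564

Expected influenza admissions = Σ (standard pop × income-specific rate ÷ 100000)
= 47100×228.9/100000 + 64000×178.0/100000 + 61400×183.0/100000 + 69600×159.4/100000 + 61800×100.2/100000 + 48900×69.1/100000 + 82300×28.6/100000
= 107.81 + 113.92 + 112.36 + 110.94 + 61.92 + 33.79 + 23.54 = 564.29.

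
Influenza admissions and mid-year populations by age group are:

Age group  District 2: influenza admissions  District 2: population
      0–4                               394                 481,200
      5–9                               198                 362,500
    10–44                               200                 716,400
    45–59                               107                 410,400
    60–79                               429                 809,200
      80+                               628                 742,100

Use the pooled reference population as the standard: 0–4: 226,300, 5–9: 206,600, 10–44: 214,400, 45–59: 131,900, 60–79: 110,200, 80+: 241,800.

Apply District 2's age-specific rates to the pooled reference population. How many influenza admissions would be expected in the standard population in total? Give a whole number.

655

Age-specific rates per 100,000 for District 2: 81.88, 54.62, 27.92, 26.07, 53.02, 84.62.
Expected influenza admissions = Σ (standard pop × age-specific rate ÷ 100,000)
= 226,300×81.88/100,000 + 206,600×54.62/100,000 + 214,400×27.92/100,000 + 131,900×26.07/100,000 + 110,200×53.02/100,000 + 241,800×84.62/100,000
= 185.29 + 112.85 + 59.85 + 34.39 + 58.42 + 204.62 = 655.43.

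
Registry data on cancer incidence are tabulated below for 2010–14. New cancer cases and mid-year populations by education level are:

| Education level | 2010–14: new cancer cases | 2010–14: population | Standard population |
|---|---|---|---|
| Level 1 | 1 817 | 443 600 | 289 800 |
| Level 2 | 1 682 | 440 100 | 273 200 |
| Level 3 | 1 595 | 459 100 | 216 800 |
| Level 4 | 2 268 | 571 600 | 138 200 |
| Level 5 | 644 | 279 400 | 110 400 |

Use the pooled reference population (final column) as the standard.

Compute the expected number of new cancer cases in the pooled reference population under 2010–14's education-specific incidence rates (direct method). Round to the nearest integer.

Education-specific rates per 100 000 for 2010–14: 409.60, 382.19, 347.42, 396.78, 230.49.
Expected new cancer cases = Σ (standard pop × education-specific rate ÷ 100 000)
= 289 800×409.60/100 000 + 273 200×382.19/100 000 + 216 800×347.42/100 000 + 138 200×396.78/100 000 + 110 400×230.49/100 000
= 1187.03 + 1044.13 + 753.20 + 548.35 + 254.47 = 3787.18.

3787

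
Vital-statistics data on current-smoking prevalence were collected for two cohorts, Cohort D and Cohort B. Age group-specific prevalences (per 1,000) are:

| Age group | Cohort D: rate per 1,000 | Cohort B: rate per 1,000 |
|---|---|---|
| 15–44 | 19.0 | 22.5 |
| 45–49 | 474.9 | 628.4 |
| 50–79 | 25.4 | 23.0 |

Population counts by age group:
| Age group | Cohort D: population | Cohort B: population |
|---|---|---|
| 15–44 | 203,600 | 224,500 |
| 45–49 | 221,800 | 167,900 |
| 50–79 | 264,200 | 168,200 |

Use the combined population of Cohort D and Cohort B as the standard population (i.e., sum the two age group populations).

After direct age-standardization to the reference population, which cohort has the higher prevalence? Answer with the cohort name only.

Cohort B

Combined standard total = 1,250,200; weights = 0.3424, 0.3117, 0.3459.
Cohort D: 0.3424×19.0 + 0.3117×474.9 + 0.3459×25.4 = 163.3222 per 1,000.
Cohort B: 0.3424×22.5 + 0.3117×628.4 + 0.3459×23.0 = 211.5381 per 1,000.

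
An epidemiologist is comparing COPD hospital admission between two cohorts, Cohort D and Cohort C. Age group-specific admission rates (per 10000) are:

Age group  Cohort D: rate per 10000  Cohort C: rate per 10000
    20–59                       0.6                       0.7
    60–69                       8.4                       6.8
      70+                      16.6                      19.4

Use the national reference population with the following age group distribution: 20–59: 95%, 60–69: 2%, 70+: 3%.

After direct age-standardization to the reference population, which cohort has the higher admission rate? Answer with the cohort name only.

Cohort C

Standard weights: 0.95, 0.02, 0.03.
Cohort D: 0.9500×0.6 + 0.0200×8.4 + 0.0300×16.6 = 1.2360 per 10000.
Cohort C: 0.9500×0.7 + 0.0200×6.8 + 0.0300×19.4 = 1.3830 per 10000.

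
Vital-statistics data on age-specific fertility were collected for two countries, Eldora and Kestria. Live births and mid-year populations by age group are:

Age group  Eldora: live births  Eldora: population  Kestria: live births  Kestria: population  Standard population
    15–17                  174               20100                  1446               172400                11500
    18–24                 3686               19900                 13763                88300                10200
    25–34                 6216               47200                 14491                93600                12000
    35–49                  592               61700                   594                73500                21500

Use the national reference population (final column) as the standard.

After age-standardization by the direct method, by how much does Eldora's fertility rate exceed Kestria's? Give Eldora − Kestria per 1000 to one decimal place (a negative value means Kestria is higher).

Age-specific rates per 1000 for Eldora: 8.657, 185.226, 131.695, 9.595.
For Kestria: 8.387, 155.866, 154.818, 8.082.
Standard total = 55200; weights = 0.2083, 0.1848, 0.2174, 0.3895.
Eldora: 0.2083×8.657 + 0.1848×185.226 + 0.2174×131.695 + 0.3895×9.595 = 68.3965 per 1000.
Kestria: 0.2083×8.387 + 0.1848×155.866 + 0.2174×154.818 + 0.3895×8.082 = 67.3527 per 1000.
Difference = 68.3965 − 67.3527 = 1.0438.

1.0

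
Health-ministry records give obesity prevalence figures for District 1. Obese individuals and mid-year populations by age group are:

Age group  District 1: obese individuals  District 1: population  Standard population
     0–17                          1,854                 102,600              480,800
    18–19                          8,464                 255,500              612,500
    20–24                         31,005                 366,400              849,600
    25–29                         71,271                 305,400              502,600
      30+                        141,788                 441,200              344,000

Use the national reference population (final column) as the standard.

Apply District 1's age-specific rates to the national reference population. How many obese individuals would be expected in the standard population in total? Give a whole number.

328715

Age-specific rates per 1,000 for District 1: 18.070, 33.127, 84.621, 233.369, 321.369.
Expected obese individuals = Σ (standard pop × age-specific rate ÷ 1,000)
= 480,800×18.070/1,000 + 612,500×33.127/1,000 + 849,600×84.621/1,000 + 502,600×233.369/1,000 + 344,000×321.369/1,000
= 8688.14 + 20290.41 + 71893.69 + 117291.44 + 110550.93 = 328714.61.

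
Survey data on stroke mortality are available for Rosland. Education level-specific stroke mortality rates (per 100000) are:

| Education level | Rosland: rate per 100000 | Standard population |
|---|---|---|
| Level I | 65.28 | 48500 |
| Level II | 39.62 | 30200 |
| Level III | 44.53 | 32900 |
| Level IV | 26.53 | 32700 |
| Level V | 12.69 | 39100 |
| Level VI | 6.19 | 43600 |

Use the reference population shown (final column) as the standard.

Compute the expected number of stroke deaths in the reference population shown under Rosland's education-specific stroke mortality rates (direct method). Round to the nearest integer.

75

Expected stroke deaths = Σ (standard pop × education-specific rate ÷ 100000)
= 48500×65.28/100000 + 30200×39.62/100000 + 32900×44.53/100000 + 32700×26.53/100000 + 39100×12.69/100000 + 43600×6.19/100000
= 31.66 + 11.97 + 14.65 + 8.68 + 4.96 + 2.70 = 74.61.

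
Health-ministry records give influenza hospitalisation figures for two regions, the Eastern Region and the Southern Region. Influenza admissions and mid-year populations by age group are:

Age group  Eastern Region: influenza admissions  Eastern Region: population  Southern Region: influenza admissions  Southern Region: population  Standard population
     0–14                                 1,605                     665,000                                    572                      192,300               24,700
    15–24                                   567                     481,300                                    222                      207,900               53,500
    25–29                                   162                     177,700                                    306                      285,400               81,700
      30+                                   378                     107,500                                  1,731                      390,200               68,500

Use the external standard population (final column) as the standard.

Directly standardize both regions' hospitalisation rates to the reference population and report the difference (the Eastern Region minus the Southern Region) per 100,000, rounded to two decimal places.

-36.82

Age-specific rates per 100,000 for the Eastern Region: 241.35, 117.81, 91.16, 351.63.
For the Southern Region: 297.45, 106.78, 107.22, 443.62.
Standard total = 228,400; weights = 0.1081, 0.2342, 0.3577, 0.2999.
The Eastern Region: 0.1081×241.35 + 0.2342×117.81 + 0.3577×91.16 + 0.2999×351.63 = 191.7633 per 100,000.
The Southern Region: 0.1081×297.45 + 0.2342×106.78 + 0.3577×107.22 + 0.2999×443.62 = 228.5792 per 100,000.
Difference = 191.7633 − 228.5792 = -36.8159.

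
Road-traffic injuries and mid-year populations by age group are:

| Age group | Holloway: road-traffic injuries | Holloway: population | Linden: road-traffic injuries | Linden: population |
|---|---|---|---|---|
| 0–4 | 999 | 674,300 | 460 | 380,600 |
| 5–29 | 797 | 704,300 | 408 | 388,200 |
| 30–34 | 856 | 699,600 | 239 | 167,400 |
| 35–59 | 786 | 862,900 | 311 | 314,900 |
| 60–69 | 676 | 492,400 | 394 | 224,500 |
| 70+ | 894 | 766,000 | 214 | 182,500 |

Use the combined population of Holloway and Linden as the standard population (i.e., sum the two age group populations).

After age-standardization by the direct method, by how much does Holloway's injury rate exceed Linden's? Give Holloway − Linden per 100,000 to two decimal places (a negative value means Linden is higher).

-2.91

Age-specific rates per 100,000 for Holloway: 148.15, 113.16, 122.36, 91.09, 137.29, 116.71.
For Linden: 120.86, 105.10, 142.77, 98.76, 175.50, 117.26.
Combined standard total = 5,857,600; weights = 0.1801, 0.1865, 0.1480, 0.2011, 0.1224, 0.1619.
Holloway: 0.1801×148.15 + 0.1865×113.16 + 0.1480×122.36 + 0.2011×91.09 + 0.1224×137.29 + 0.1619×116.71 = 119.9131 per 100,000.
Linden: 0.1801×120.86 + 0.1865×105.10 + 0.1480×142.77 + 0.2011×98.76 + 0.1224×175.50 + 0.1619×117.26 = 122.8254 per 100,000.
Difference = 119.9131 − 122.8254 = -2.9122.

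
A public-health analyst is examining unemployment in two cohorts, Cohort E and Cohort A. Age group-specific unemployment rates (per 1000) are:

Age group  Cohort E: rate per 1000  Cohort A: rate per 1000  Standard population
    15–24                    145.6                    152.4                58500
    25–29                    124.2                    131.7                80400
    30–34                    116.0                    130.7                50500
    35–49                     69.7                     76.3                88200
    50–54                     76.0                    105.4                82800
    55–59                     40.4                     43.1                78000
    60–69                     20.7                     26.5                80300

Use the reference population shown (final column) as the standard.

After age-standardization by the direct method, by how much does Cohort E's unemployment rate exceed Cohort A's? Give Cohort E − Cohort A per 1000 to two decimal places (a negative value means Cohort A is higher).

-10.48

Standard total = 518700; weights = 0.1128, 0.1550, 0.0974, 0.1700, 0.1596, 0.1504, 0.1548.
Cohort E: 0.1128×145.6 + 0.1550×124.2 + 0.0974×116.0 + 0.1700×69.7 + 0.1596×76.0 + 0.1504×40.4 + 0.1548×20.7 = 80.2295 per 1000.
Cohort A: 0.1128×152.4 + 0.1550×131.7 + 0.0974×130.7 + 0.1700×76.3 + 0.1596×105.4 + 0.1504×43.1 + 0.1548×26.5 = 90.7094 per 1000.
Difference = 80.2295 − 90.7094 = -10.4799.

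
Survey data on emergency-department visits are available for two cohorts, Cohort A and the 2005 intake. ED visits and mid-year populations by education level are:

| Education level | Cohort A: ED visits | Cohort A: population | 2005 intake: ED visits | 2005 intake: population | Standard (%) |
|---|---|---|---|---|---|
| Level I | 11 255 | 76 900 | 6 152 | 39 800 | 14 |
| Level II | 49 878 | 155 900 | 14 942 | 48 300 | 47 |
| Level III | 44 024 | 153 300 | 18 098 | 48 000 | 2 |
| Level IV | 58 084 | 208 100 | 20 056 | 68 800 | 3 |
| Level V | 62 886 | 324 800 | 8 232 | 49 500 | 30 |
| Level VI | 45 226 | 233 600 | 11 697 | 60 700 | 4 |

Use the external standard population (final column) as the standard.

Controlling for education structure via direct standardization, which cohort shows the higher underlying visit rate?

Cohort A

Education-specific rates per 1 000 for Cohort A: 146.359, 319.936, 287.175, 279.116, 193.615, 193.604.
For the 2005 intake: 154.573, 309.358, 377.042, 291.512, 166.303, 192.702.
Standard weights: 0.14, 0.47, 0.02, 0.03, 0.30, 0.04.
Cohort A: 0.1400×146.359 + 0.4700×319.936 + 0.0200×287.175 + 0.0300×279.116 + 0.3000×193.615 + 0.0400×193.604 = 250.8056 per 1 000.
The 2005 intake: 0.1400×154.573 + 0.4700×309.358 + 0.0200×377.042 + 0.0300×291.512 + 0.3000×166.303 + 0.0400×192.702 = 240.9237 per 1 000.
The crude rates (235.43 vs 251.28) would put the 2005 intake higher, but that reflects its education composition; once standardized to a common education structure, Cohort A has the higher underlying rate.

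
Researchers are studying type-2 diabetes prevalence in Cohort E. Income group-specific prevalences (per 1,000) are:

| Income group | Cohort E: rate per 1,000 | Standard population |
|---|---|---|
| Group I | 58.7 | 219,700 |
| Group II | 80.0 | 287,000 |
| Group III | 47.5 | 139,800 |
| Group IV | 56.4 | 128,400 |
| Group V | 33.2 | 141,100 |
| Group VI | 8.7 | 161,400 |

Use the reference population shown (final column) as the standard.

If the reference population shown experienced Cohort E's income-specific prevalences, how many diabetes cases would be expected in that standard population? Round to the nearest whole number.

Expected diabetes cases = Σ (standard pop × income-specific rate ÷ 1,000)
= 219,700×58.7/1,000 + 287,000×80.0/1,000 + 139,800×47.5/1,000 + 128,400×56.4/1,000 + 141,100×33.2/1,000 + 161,400×8.7/1,000
= 12896.39 + 22960.00 + 6640.50 + 7241.76 + 4684.52 + 1404.18 = 55827.35.

55827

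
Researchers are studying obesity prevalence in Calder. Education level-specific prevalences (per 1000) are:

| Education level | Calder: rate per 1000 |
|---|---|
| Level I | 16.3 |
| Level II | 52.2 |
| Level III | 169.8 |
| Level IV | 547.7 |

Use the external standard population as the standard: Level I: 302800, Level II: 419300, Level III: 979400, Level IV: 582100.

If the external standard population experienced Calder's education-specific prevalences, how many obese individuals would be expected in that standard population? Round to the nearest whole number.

Expected obese individuals = Σ (standard pop × education-specific rate ÷ 1000)
= 302800×16.3/1000 + 419300×52.2/1000 + 979400×169.8/1000 + 582100×547.7/1000
= 4935.64 + 21887.46 + 166302.12 + 318816.17 = 511941.39.

511941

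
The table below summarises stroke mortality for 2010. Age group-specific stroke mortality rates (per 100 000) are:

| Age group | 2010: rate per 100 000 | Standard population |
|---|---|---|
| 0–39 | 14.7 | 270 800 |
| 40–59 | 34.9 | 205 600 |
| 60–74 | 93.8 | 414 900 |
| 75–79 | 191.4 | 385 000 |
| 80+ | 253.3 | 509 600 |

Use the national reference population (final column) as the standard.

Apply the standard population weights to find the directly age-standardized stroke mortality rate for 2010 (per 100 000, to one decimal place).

141.6

Standard total = 1 785 900; weights = 0.1516, 0.1151, 0.2323, 0.2156, 0.2853.
Standardized rate: 0.1516×14.7 + 0.1151×34.9 + 0.2323×93.8 + 0.2156×191.4 + 0.2853×253.3 = 141.5782 per 100 000.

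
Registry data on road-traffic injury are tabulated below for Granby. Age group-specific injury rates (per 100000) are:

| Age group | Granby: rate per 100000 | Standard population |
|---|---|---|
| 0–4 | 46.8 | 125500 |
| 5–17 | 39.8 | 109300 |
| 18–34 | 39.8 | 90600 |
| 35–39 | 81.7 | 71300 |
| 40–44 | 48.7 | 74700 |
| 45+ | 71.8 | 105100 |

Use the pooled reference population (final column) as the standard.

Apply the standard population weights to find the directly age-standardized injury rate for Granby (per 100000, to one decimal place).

Standard total = 576500; weights = 0.2177, 0.1896, 0.1572, 0.1237, 0.1296, 0.1823.
Standardized rate: 0.2177×46.8 + 0.1896×39.8 + 0.1572×39.8 + 0.1237×81.7 + 0.1296×48.7 + 0.1823×71.8 = 53.4930 per 100000.

53.5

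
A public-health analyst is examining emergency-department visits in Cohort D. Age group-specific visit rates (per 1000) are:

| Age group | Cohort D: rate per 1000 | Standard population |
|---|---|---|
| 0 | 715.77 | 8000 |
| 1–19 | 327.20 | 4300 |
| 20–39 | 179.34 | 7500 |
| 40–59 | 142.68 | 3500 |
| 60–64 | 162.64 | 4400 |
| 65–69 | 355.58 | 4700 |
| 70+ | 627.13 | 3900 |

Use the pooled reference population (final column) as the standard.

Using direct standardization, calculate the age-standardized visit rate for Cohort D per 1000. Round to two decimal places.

Standard total = 36300; weights = 0.2204, 0.1185, 0.2066, 0.0964, 0.1212, 0.1295, 0.1074.
Standardized rate: 0.2204×715.77 + 0.1185×327.20 + 0.2066×179.34 + 0.0964×142.68 + 0.1212×162.64 + 0.1295×355.58 + 0.1074×627.13 = 380.4463 per 1000.

380.45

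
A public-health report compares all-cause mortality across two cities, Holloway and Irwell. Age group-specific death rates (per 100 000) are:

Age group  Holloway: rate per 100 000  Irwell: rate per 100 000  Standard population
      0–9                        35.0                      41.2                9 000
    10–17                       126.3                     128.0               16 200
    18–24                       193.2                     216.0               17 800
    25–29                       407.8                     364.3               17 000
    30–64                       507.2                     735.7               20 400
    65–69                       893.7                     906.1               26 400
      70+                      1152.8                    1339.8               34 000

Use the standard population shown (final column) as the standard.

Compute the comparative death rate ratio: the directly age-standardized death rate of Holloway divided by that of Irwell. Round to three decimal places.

Standard total = 140 800; weights = 0.0639, 0.1151, 0.1264, 0.1207, 0.1449, 0.1875, 0.2415.
Holloway: 0.0639×35.0 + 0.1151×126.3 + 0.1264×193.2 + 0.1207×407.8 + 0.1449×507.2 + 0.1875×893.7 + 0.2415×1152.8 = 609.8607 per 100 000.
Irwell: 0.0639×41.2 + 0.1151×128.0 + 0.1264×216.0 + 0.1207×364.3 + 0.1449×735.7 + 0.1875×906.1 + 0.2415×1339.8 = 688.6706 per 100 000.
Ratio = 609.8607 ÷ 688.6706 = 0.88556.

0.886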